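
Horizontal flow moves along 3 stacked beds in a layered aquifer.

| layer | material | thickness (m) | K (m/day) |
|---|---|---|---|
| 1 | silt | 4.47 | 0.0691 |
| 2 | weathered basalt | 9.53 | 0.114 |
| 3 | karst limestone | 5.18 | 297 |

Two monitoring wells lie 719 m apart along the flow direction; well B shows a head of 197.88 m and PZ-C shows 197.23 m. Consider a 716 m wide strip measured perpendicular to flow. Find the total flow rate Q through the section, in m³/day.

Flow is parallel to layering, so each bed carries its own Darcy discharge and the transmissivities add.
Σ(K_i·b_i) = 0.0691×4.47 + 0.114×9.53 + 297×5.18 = 1540 m²/day.
Hydraulic gradient i = (197.88 − 197.23) / 719 = 0.65 / 719 = 0.0009040.
Q = Σ(K_i·b_i) · W · i = 1540 × 716 × 0.0009040 = 996.7 m³/day.

997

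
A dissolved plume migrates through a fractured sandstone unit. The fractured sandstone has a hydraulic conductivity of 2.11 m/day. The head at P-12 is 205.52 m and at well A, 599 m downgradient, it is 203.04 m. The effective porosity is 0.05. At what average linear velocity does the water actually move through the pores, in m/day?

Hydraulic gradient i = (205.52 − 203.04) / 599 = 2.48 / 599 = 0.004140.
Darcy flux q = K · i = 2.110 × 0.004140 = 0.008736 m/day.
Seepage velocity v = q / n_e = 0.008736 / 0.05 = 0.1747 m/day.

0.175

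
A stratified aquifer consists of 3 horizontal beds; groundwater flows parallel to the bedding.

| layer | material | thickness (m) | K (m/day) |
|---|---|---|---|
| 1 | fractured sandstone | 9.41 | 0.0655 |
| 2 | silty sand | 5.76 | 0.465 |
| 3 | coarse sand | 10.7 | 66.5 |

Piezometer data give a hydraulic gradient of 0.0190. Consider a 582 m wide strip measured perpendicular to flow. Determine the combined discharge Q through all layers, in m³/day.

7900

Flow is parallel to layering, so each bed carries its own Darcy discharge and the transmissivities add.
Σ(K_i·b_i) = 0.0655×9.41 + 0.465×5.76 + 66.5×10.7 = 714.8 m²/day.
Hydraulic gradient i = 0.0190.
Q = Σ(K_i·b_i) · W · i = 714.8 × 582 × 0.01900 = 7905 m³/day.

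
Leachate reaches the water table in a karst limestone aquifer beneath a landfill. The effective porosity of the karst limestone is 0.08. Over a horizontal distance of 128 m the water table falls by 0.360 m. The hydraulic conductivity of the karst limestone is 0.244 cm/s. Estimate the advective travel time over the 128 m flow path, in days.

Convert K: 0.244 cm/s × 864 = 210.8 m/day.
Hydraulic gradient i = Δh / L = 0.360 / 128 = 0.002812.
Darcy flux q = K · i = 210.8 × 0.002812 = 0.5929 m/day.
Seepage velocity v = q / n_e = 0.5929 / 0.08 = 7.412 m/day.
Travel time t = L / v = 128 / 7.412 = 17.27 days.

17.3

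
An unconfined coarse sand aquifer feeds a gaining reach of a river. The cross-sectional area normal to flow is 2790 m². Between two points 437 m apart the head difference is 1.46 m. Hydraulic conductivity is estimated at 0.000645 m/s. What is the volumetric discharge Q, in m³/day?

Convert K: 0.000645 m/s × 86400 = 55.73 m/day.
Hydraulic gradient i = Δh / L = 1.46 / 437 = 0.003341.
Darcy's law: Q = K · A · i = 55.73 × 2790 × 0.003341 = 519.5 m³/day.

519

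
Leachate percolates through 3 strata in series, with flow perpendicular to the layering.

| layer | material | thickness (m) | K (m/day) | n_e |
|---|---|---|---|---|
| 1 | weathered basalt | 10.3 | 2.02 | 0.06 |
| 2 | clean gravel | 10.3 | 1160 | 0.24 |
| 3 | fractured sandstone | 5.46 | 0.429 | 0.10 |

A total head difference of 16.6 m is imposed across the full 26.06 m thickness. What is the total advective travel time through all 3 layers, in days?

3.91

With flow normal to the layers, continuity requires the same specific discharge q through every layer.
Σ(b_i/K_i) = 10.3/2.02 + 10.3/1160 + 5.46/0.429 = 17.84 d.
q = Δh / Σ(b_i/K_i) = 16.6 / 17.84 = 0.9307 m/day.
In each layer the seepage velocity is v_i = q/n_i, so the layer transit time is t_i = b_i·n_i / q:
  layer 1 (weathered basalt): t_1 = 10.3 × 0.06 / 0.9307 = 0.6640 d
  layer 2 (clean gravel): t_2 = 10.3 × 0.24 / 0.9307 = 2.656 d
  layer 3 (fractured sandstone): t_3 = 5.46 × 0.10 / 0.9307 = 0.5866 d
Total t = Σ t_i = 3.907 days.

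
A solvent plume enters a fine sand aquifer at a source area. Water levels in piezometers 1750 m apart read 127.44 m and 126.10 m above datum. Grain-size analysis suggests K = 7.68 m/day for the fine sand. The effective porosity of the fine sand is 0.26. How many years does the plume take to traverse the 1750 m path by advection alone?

Hydraulic gradient i = (127.44 − 126.10) / 1750 = 1.34 / 1750 = 0.0007657.
Darcy flux q = K · i = 7.680 × 0.0007657 = 0.005881 m/day.
Seepage velocity v = q / n_e = 0.005881 / 0.26 = 0.02262 m/day.
Travel time t = L / v = 1750 / 0.02262 = 77372 days = 211.8 years.

212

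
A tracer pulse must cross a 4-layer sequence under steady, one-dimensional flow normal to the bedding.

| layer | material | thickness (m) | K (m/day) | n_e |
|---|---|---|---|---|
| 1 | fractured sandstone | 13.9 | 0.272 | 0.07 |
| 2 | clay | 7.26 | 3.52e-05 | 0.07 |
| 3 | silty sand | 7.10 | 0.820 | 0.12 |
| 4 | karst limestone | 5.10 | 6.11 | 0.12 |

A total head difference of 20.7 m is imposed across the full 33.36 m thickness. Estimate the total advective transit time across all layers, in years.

80.4

With flow normal to the layers, continuity requires the same specific discharge q through every layer.
Σ(b_i/K_i) = 13.9/0.272 + 7.26/3.52e-05 + 7.10/0.820 + 5.10/6.11 = 2.063e+05 d.
q = Δh / Σ(b_i/K_i) = 20.7 / 2.063e+05 = 0.0001003 m/day.
In each layer the seepage velocity is v_i = q/n_i, so the layer transit time is t_i = b_i·n_i / q:
  layer 1 (fractured sandstone): t_1 = 13.9 × 0.07 / 0.0001003 = 9698 d
  layer 2 (clay): t_2 = 7.26 × 0.07 / 0.0001003 = 5065 d
  layer 3 (silty sand): t_3 = 7.10 × 0.12 / 0.0001003 = 8492 d
  layer 4 (karst limestone): t_4 = 5.10 × 0.12 / 0.0001003 = 6100 d
Total t = Σ t_i = 29354 days = 80.37 years.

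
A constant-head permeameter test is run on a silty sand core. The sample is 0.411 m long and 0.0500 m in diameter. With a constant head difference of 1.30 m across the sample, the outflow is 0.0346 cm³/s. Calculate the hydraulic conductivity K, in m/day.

Cross-sectional area A = π·(d/2)² = π × (0.0500/2)² = 0.001963 m².
Convert discharge: 0.0346 cm³/s = 3.460e-08 m³/s.
Darcy's law rearranged: K = Q·L / (A·Δh) = 3.460e-08 × 0.411 / (0.001963 × 1.30) = 5.571e-06 m/s = 0.4813 m/day.

0.481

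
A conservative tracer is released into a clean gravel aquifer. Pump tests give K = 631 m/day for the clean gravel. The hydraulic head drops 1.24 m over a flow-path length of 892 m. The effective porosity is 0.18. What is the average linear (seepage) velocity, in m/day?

4.87

Hydraulic gradient i = Δh / L = 1.24 / 892 = 0.001390.
Darcy flux q = K · i = 631.0 × 0.001390 = 0.8772 m/day.
Seepage velocity v = q / n_e = 0.8772 / 0.18 = 4.873 m/day.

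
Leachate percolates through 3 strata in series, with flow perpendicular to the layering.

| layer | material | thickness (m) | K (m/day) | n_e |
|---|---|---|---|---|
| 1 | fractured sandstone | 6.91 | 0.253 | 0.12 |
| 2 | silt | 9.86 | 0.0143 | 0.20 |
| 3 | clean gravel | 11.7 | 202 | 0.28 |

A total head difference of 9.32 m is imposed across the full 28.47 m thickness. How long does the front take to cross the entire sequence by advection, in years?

1.28

With flow normal to the layers, continuity requires the same specific discharge q through every layer.
Σ(b_i/K_i) = 6.91/0.253 + 9.86/0.0143 + 11.7/202 = 716.9 d.
q = Δh / Σ(b_i/K_i) = 9.32 / 716.9 = 0.01300 m/day.
In each layer the seepage velocity is v_i = q/n_i, so the layer transit time is t_i = b_i·n_i / q:
  layer 1 (fractured sandstone): t_1 = 6.91 × 0.12 / 0.01300 = 63.78 d
  layer 2 (silt): t_2 = 9.86 × 0.20 / 0.01300 = 151.7 d
  layer 3 (clean gravel): t_3 = 11.7 × 0.28 / 0.01300 = 252.0 d
Total t = Σ t_i = 467.4 days = 1.280 years.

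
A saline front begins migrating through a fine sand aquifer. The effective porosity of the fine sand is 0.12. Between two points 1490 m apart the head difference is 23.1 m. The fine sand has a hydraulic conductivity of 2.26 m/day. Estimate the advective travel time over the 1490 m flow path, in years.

14.0

Hydraulic gradient i = Δh / L = 23.1 / 1490 = 0.01550.
Darcy flux q = K · i = 2.260 × 0.01550 = 0.03504 m/day.
Seepage velocity v = q / n_e = 0.03504 / 0.12 = 0.2920 m/day.
Travel time t = L / v = 1490 / 0.2920 = 5103 days = 13.97 years.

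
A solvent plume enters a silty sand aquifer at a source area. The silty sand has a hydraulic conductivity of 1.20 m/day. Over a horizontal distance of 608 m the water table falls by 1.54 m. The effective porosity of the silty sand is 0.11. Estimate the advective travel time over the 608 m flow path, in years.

Hydraulic gradient i = Δh / L = 1.54 / 608 = 0.002533.
Darcy flux q = K · i = 1.200 × 0.002533 = 0.003039 m/day.
Seepage velocity v = q / n_e = 0.003039 / 0.11 = 0.02763 m/day.
Travel time t = L / v = 608 / 0.02763 = 22004 days = 60.24 years.

60.2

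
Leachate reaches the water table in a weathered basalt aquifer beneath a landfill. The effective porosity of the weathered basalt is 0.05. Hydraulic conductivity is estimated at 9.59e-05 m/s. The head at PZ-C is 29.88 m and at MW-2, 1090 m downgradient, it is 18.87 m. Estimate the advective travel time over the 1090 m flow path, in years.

1.78

Convert K: 9.59e-05 m/s × 86400 = 8.286 m/day.
Hydraulic gradient i = (29.88 − 18.87) / 1090 = 11.01 / 1090 = 0.01010.
Darcy flux q = K · i = 8.286 × 0.01010 = 0.08369 m/day.
Seepage velocity v = q / n_e = 0.08369 / 0.05 = 1.674 m/day.
Travel time t = L / v = 1090 / 1.674 = 651.2 days = 1.783 years.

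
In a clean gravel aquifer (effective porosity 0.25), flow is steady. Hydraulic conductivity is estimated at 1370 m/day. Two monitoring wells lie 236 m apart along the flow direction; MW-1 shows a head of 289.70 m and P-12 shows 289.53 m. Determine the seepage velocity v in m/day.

3.95

Hydraulic gradient i = (289.70 − 289.53) / 236 = 0.17 / 236 = 0.0007203.
Darcy flux q = K · i = 1370 × 0.0007203 = 0.9869 m/day.
Seepage velocity v = q / n_e = 0.9869 / 0.25 = 3.947 m/day.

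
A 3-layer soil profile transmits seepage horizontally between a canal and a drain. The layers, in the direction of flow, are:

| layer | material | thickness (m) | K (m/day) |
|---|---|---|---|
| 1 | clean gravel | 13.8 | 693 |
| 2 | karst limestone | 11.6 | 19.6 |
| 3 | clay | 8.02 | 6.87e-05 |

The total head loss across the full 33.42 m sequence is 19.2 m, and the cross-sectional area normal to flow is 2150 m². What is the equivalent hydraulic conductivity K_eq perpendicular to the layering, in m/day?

0.000286

Flow is perpendicular to layering, so the layers act in series and the equivalent K is the thickness-weighted harmonic mean.
Total thickness L = 13.8 + 11.6 + 8.02 = 33.42 m.
Σ(b_i/K_i) = 13.8/693 + 11.6/19.6 + 8.02/6.87e-05 = 1.167e+05 d.
K_eq = L / Σ(b_i/K_i) = 33.42 / 1.167e+05 = 0.0002863 m/day.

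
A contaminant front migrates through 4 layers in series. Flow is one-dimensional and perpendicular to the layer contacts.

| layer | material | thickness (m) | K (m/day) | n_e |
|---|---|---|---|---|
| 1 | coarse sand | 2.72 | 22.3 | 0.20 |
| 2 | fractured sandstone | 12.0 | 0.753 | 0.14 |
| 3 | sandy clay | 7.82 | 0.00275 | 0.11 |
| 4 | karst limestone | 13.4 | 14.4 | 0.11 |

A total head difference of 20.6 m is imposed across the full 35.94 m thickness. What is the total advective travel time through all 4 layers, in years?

1.73

With flow normal to the layers, continuity requires the same specific discharge q through every layer.
Σ(b_i/K_i) = 2.72/22.3 + 12.0/0.753 + 7.82/0.00275 + 13.4/14.4 = 2861 d.
q = Δh / Σ(b_i/K_i) = 20.6 / 2861 = 0.007201 m/day.
In each layer the seepage velocity is v_i = q/n_i, so the layer transit time is t_i = b_i·n_i / q:
  layer 1 (coarse sand): t_1 = 2.72 × 0.20 / 0.007201 = 75.54 d
  layer 2 (fractured sandstone): t_2 = 12.0 × 0.14 / 0.007201 = 233.3 d
  layer 3 (sandy clay): t_3 = 7.82 × 0.11 / 0.007201 = 119.5 d
  layer 4 (karst limestone): t_4 = 13.4 × 0.11 / 0.007201 = 204.7 d
Total t = Σ t_i = 633.0 days = 1.733 years.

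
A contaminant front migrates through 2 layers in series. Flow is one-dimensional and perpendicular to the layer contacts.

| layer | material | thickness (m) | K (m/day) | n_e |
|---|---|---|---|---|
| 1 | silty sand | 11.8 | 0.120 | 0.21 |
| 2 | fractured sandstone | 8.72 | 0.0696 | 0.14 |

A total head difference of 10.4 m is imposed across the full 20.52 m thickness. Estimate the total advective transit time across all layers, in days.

With flow normal to the layers, continuity requires the same specific discharge q through every layer.
Σ(b_i/K_i) = 11.8/0.120 + 8.72/0.0696 = 223.6 d.
q = Δh / Σ(b_i/K_i) = 10.4 / 223.6 = 0.04651 m/day.
In each layer the seepage velocity is v_i = q/n_i, so the layer transit time is t_i = b_i·n_i / q:
  layer 1 (silty sand): t_1 = 11.8 × 0.21 / 0.04651 = 53.28 d
  layer 2 (fractured sandstone): t_2 = 8.72 × 0.14 / 0.04651 = 26.25 d
Total t = Σ t_i = 79.53 days.

79.5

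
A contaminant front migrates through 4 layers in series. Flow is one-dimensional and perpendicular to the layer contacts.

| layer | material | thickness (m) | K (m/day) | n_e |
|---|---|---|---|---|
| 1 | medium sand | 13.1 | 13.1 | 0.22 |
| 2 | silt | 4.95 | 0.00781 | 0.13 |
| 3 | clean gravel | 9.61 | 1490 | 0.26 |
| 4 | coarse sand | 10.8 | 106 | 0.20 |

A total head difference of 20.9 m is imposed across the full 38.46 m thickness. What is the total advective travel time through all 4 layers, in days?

249

With flow normal to the layers, continuity requires the same specific discharge q through every layer.
Σ(b_i/K_i) = 13.1/13.1 + 4.95/0.00781 + 9.61/1490 + 10.8/106 = 634.9 d.
q = Δh / Σ(b_i/K_i) = 20.9 / 634.9 = 0.03292 m/day.
In each layer the seepage velocity is v_i = q/n_i, so the layer transit time is t_i = b_i·n_i / q:
  layer 1 (medium sand): t_1 = 13.1 × 0.22 / 0.03292 = 87.55 d
  layer 2 (silt): t_2 = 4.95 × 0.13 / 0.03292 = 19.55 d
  layer 3 (clean gravel): t_3 = 9.61 × 0.26 / 0.03292 = 75.90 d
  layer 4 (coarse sand): t_4 = 10.8 × 0.20 / 0.03292 = 65.62 d
Total t = Σ t_i = 248.6 days.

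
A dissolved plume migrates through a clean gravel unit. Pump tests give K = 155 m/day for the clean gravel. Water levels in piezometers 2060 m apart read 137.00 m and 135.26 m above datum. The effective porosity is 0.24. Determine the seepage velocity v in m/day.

Hydraulic gradient i = (137.00 − 135.26) / 2060 = 1.74 / 2060 = 0.0008447.
Darcy flux q = K · i = 155.0 × 0.0008447 = 0.1309 m/day.
Seepage velocity v = q / n_e = 0.1309 / 0.24 = 0.5455 m/day.

0.546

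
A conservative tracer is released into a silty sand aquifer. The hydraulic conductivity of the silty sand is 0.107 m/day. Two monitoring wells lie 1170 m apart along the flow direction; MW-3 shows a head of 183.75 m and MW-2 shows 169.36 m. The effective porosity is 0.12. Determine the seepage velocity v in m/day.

0.0110

Hydraulic gradient i = (183.75 − 169.36) / 1170 = 14.39 / 1170 = 0.01230.
Darcy flux q = K · i = 0.1070 × 0.01230 = 0.001316 m/day.
Seepage velocity v = q / n_e = 0.001316 / 0.12 = 0.01097 m/day.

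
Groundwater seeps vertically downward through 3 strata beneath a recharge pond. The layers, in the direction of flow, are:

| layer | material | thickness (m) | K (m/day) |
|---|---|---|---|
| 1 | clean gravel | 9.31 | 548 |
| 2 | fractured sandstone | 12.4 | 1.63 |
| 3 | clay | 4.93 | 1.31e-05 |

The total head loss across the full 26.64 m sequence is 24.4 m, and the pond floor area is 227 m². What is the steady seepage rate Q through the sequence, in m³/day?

Flow is perpendicular to layering, so the layers act in series and the equivalent K is the thickness-weighted harmonic mean.
Total thickness L = 9.31 + 12.4 + 4.93 = 26.64 m.
Σ(b_i/K_i) = 9.31/548 + 12.4/1.63 + 4.93/1.31e-05 = 3.763e+05 d.
K_eq = L / Σ(b_i/K_i) = 26.64 / 3.763e+05 = 7.079e-05 m/day.
Q = K_eq · A · (Δh/L) = 7.079e-05 × 227 × (24.4/26.64) = 0.01472 m³/day.

0.0147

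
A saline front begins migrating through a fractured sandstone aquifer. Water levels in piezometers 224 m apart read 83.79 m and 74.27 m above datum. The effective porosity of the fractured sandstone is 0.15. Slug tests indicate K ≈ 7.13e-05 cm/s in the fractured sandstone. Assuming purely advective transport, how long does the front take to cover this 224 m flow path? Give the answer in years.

35.1

Convert K: 7.13e-05 cm/s × 864 = 0.06160 m/day.
Hydraulic gradient i = (83.79 − 74.27) / 224 = 9.52 / 224 = 0.04250.
Darcy flux q = K · i = 0.06160 × 0.04250 = 0.002618 m/day.
Seepage velocity v = q / n_e = 0.002618 / 0.15 = 0.01745 m/day.
Travel time t = L / v = 224 / 0.01745 = 12834 days = 35.14 years.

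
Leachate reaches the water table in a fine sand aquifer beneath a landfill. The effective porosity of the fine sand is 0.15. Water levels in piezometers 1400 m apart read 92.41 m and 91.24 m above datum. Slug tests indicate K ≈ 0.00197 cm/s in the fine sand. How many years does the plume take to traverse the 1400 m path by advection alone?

404

Convert K: 0.00197 cm/s × 864 = 1.702 m/day.
Hydraulic gradient i = (92.41 − 91.24) / 1400 = 1.17 / 1400 = 0.0008357.
Darcy flux q = K · i = 1.702 × 0.0008357 = 0.001422 m/day.
Seepage velocity v = q / n_e = 0.001422 / 0.15 = 0.009483 m/day.
Travel time t = L / v = 1400 / 0.009483 = 1.476e+05 days = 404.2 years.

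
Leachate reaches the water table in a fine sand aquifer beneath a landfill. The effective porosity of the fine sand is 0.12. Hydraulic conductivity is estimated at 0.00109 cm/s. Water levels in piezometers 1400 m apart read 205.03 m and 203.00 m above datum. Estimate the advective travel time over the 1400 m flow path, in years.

Convert K: 0.00109 cm/s × 864 = 0.9418 m/day.
Hydraulic gradient i = (205.03 − 203.00) / 1400 = 2.03 / 1400 = 0.001450.
Darcy flux q = K · i = 0.9418 × 0.001450 = 0.001366 m/day.
Seepage velocity v = q / n_e = 0.001366 / 0.12 = 0.01138 m/day.
Travel time t = L / v = 1400 / 0.01138 = 1.230e+05 days = 336.8 years.

337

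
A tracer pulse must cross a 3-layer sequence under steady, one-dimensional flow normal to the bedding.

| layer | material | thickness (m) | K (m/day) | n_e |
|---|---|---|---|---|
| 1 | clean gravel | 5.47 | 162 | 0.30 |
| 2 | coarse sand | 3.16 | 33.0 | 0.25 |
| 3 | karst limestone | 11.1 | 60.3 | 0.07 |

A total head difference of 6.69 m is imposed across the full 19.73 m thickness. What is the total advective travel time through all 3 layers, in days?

With flow normal to the layers, continuity requires the same specific discharge q through every layer.
Σ(b_i/K_i) = 5.47/162 + 3.16/33.0 + 11.1/60.3 = 0.3136 d.
q = Δh / Σ(b_i/K_i) = 6.69 / 0.3136 = 21.33 m/day.
In each layer the seepage velocity is v_i = q/n_i, so the layer transit time is t_i = b_i·n_i / q:
  layer 1 (clean gravel): t_1 = 5.47 × 0.30 / 21.33 = 0.07692 d
  layer 2 (coarse sand): t_2 = 3.16 × 0.25 / 21.33 = 0.03703 d
  layer 3 (karst limestone): t_3 = 11.1 × 0.07 / 21.33 = 0.03642 d
Total t = Σ t_i = 0.1504 days.

0.150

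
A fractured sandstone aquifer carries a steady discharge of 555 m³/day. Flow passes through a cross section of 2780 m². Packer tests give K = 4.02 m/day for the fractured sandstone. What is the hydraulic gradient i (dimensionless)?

0.0497

From Q = K·A·i, i = Q / (K·A) = 555 / (4.020 × 2780) = 0.04966.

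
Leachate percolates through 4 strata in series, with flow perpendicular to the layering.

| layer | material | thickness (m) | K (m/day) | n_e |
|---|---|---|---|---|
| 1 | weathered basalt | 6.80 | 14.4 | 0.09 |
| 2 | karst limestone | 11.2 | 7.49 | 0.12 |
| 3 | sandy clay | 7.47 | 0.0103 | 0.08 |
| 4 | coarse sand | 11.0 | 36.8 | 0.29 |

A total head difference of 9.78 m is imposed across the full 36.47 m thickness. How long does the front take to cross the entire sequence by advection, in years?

With flow normal to the layers, continuity requires the same specific discharge q through every layer.
Σ(b_i/K_i) = 6.80/14.4 + 11.2/7.49 + 7.47/0.0103 + 11.0/36.8 = 727.5 d.
q = Δh / Σ(b_i/K_i) = 9.78 / 727.5 = 0.01344 m/day.
In each layer the seepage velocity is v_i = q/n_i, so the layer transit time is t_i = b_i·n_i / q:
  layer 1 (weathered basalt): t_1 = 6.80 × 0.09 / 0.01344 = 45.53 d
  layer 2 (karst limestone): t_2 = 11.2 × 0.12 / 0.01344 = 99.98 d
  layer 3 (sandy clay): t_3 = 7.47 × 0.08 / 0.01344 = 44.45 d
  layer 4 (coarse sand): t_4 = 11.0 × 0.29 / 0.01344 = 237.3 d
Total t = Σ t_i = 427.3 days = 1.170 years.

1.17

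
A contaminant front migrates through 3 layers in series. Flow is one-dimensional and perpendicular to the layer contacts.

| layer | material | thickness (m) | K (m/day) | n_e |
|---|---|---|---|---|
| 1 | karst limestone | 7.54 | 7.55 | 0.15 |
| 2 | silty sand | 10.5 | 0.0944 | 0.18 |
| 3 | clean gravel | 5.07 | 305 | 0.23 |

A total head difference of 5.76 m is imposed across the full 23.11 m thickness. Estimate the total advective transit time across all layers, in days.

81.6

With flow normal to the layers, continuity requires the same specific discharge q through every layer.
Σ(b_i/K_i) = 7.54/7.55 + 10.5/0.0944 + 5.07/305 = 112.2 d.
q = Δh / Σ(b_i/K_i) = 5.76 / 112.2 = 0.05132 m/day.
In each layer the seepage velocity is v_i = q/n_i, so the layer transit time is t_i = b_i·n_i / q:
  layer 1 (karst limestone): t_1 = 7.54 × 0.15 / 0.05132 = 22.04 d
  layer 2 (silty sand): t_2 = 10.5 × 0.18 / 0.05132 = 36.83 d
  layer 3 (clean gravel): t_3 = 5.07 × 0.23 / 0.05132 = 22.72 d
Total t = Σ t_i = 81.59 days.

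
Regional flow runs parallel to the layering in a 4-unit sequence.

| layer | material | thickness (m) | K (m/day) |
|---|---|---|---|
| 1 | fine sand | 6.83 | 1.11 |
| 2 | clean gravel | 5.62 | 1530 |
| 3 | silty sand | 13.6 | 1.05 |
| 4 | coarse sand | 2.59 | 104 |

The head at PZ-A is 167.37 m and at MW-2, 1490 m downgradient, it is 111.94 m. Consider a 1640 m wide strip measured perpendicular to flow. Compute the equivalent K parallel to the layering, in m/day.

310

Flow is parallel to layering, so each bed carries its own Darcy discharge and the transmissivities add.
Σ(K_i·b_i) = 1.11×6.83 + 1530×5.62 + 1.05×13.6 + 104×2.59 = 8890 m²/day.
Total thickness b = 28.64 m, so K_eq = Σ(K_i·b_i)/b = 310.4 m/day.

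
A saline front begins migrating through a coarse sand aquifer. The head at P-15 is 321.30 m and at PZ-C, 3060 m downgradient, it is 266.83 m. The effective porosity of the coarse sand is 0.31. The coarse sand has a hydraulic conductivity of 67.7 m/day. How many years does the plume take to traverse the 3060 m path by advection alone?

2.16

Hydraulic gradient i = (321.30 − 266.83) / 3060 = 54.47 / 3060 = 0.01780.
Darcy flux q = K · i = 67.70 × 0.01780 = 1.205 m/day.
Seepage velocity v = q / n_e = 1.205 / 0.31 = 3.887 m/day.
Travel time t = L / v = 3060 / 3.887 = 787.2 days = 2.155 years.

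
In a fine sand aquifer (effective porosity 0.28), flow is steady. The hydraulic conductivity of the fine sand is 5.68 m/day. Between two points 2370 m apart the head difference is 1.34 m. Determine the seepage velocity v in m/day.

0.0115

Hydraulic gradient i = Δh / L = 1.34 / 2370 = 0.0005654.
Darcy flux q = K · i = 5.680 × 0.0005654 = 0.003211 m/day.
Seepage velocity v = q / n_e = 0.003211 / 0.28 = 0.01147 m/day.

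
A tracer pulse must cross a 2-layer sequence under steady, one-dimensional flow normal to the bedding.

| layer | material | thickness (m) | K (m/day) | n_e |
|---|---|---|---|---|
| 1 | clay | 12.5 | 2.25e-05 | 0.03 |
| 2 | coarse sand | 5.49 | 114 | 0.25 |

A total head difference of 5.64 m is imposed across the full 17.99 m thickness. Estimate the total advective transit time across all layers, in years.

471

With flow normal to the layers, continuity requires the same specific discharge q through every layer.
Σ(b_i/K_i) = 12.5/2.25e-05 + 5.49/114 = 5.556e+05 d.
q = Δh / Σ(b_i/K_i) = 5.64 / 5.556e+05 = 1.015e-05 m/day.
In each layer the seepage velocity is v_i = q/n_i, so the layer transit time is t_i = b_i·n_i / q:
  layer 1 (clay): t_1 = 12.5 × 0.03 / 1.015e-05 = 36939 d
  layer 2 (coarse sand): t_2 = 5.49 × 0.25 / 1.015e-05 = 1.352e+05 d
Total t = Σ t_i = 1.721e+05 days = 471.3 years.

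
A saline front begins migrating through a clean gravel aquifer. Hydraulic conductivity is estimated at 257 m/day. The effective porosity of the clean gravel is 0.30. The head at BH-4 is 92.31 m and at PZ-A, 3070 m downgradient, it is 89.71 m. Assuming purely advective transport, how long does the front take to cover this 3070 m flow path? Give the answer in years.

11.6

Hydraulic gradient i = (92.31 − 89.71) / 3070 = 2.6 / 3070 = 0.0008469.
Darcy flux q = K · i = 257.0 × 0.0008469 = 0.2177 m/day.
Seepage velocity v = q / n_e = 0.2177 / 0.30 = 0.7255 m/day.
Travel time t = L / v = 3070 / 0.7255 = 4231 days = 11.59 years.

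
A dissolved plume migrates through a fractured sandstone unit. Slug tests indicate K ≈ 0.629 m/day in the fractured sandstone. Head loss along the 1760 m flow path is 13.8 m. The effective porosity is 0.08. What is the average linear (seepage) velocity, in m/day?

Hydraulic gradient i = Δh / L = 13.8 / 1760 = 0.007841.
Darcy flux q = K · i = 0.6290 × 0.007841 = 0.004932 m/day.
Seepage velocity v = q / n_e = 0.004932 / 0.08 = 0.06165 m/day.

0.0616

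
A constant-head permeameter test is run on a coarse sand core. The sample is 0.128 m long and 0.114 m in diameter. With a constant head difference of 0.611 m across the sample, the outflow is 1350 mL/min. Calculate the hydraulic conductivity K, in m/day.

39.9

Cross-sectional area A = π·(d/2)² = π × (0.114/2)² = 0.01021 m².
Convert discharge: 1350 mL/min = 2.250e-05 m³/s.
Darcy's law rearranged: K = Q·L / (A·Δh) = 2.250e-05 × 0.128 / (0.01021 × 0.611) = 0.0004618 m/s = 39.90 m/day.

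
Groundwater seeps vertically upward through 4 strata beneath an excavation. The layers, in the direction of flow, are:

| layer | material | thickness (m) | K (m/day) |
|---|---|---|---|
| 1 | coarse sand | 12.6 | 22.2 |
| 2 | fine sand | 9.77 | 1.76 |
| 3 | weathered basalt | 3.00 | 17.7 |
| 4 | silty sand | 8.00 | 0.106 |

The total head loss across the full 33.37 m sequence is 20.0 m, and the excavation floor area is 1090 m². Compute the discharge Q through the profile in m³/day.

267

Flow is perpendicular to layering, so the layers act in series and the equivalent K is the thickness-weighted harmonic mean.
Total thickness L = 12.6 + 9.77 + 3.00 + 8.00 = 33.37 m.
Σ(b_i/K_i) = 12.6/22.2 + 9.77/1.76 + 3.00/17.7 + 8.00/0.106 = 81.76 d.
K_eq = L / Σ(b_i/K_i) = 33.37 / 81.76 = 0.4081 m/day.
Q = K_eq · A · (Δh/L) = 0.4081 × 1090 × (20.0/33.37) = 266.6 m³/day.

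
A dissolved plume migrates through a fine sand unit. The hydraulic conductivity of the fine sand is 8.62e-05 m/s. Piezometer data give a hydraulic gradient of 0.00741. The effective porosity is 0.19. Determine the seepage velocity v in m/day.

Convert K: 8.62e-05 m/s × 86400 = 7.448 m/day.
Hydraulic gradient i = 0.00741.
Darcy flux q = K · i = 7.448 × 0.007410 = 0.05519 m/day.
Seepage velocity v = q / n_e = 0.05519 / 0.19 = 0.2905 m/day.

0.290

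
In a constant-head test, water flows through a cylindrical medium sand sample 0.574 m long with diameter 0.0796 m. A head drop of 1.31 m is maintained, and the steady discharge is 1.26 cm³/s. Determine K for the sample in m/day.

9.59

Cross-sectional area A = π·(d/2)² = π × (0.0796/2)² = 0.004976 m².
Convert discharge: 1.26 cm³/s = 1.260e-06 m³/s.
Darcy's law rearranged: K = Q·L / (A·Δh) = 1.260e-06 × 0.574 / (0.004976 × 1.31) = 0.0001109 m/s = 9.585 m/day.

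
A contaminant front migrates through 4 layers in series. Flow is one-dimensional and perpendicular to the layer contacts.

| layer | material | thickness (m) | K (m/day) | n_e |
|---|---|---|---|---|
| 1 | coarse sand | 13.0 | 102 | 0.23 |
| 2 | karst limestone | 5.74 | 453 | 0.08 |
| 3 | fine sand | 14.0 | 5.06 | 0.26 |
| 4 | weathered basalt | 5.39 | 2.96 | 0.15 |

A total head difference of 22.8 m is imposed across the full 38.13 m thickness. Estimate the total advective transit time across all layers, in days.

1.64

With flow normal to the layers, continuity requires the same specific discharge q through every layer.
Σ(b_i/K_i) = 13.0/102 + 5.74/453 + 14.0/5.06 + 5.39/2.96 = 4.728 d.
q = Δh / Σ(b_i/K_i) = 22.8 / 4.728 = 4.822 m/day.
In each layer the seepage velocity is v_i = q/n_i, so the layer transit time is t_i = b_i·n_i / q:
  layer 1 (coarse sand): t_1 = 13.0 × 0.23 / 4.822 = 0.6200 d
  layer 2 (karst limestone): t_2 = 5.74 × 0.08 / 4.822 = 0.09522 d
  layer 3 (fine sand): t_3 = 14.0 × 0.26 / 4.822 = 0.7548 d
  layer 4 (weathered basalt): t_4 = 5.39 × 0.15 / 4.822 = 0.1677 d
Total t = Σ t_i = 1.638 days.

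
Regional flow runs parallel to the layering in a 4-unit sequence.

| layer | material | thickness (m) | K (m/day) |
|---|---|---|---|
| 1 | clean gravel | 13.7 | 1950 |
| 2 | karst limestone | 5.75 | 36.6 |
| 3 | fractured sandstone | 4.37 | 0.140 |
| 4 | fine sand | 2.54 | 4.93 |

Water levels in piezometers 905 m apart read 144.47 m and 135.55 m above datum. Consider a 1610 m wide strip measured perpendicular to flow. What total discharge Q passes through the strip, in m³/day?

427000

Flow is parallel to layering, so each bed carries its own Darcy discharge and the transmissivities add.
Σ(K_i·b_i) = 1950×13.7 + 36.6×5.75 + 0.140×4.37 + 4.93×2.54 = 26939 m²/day.
Hydraulic gradient i = (144.47 − 135.55) / 905 = 8.92 / 905 = 0.009856.
Q = Σ(K_i·b_i) · W · i = 26939 × 1610 × 0.009856 = 4.275e+05 m³/day.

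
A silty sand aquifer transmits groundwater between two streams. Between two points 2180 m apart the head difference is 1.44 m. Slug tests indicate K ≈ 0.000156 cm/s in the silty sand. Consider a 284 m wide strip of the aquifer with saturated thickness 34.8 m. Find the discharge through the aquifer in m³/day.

0.880

Convert K: 0.000156 cm/s × 864 = 0.1348 m/day.
Cross-sectional area A = 284 × 34.8 = 9883 m².
Hydraulic gradient i = Δh / L = 1.44 / 2180 = 0.0006606.
Darcy's law: Q = K · A · i = 0.1348 × 9883 × 0.0006606 = 0.8799 m³/day.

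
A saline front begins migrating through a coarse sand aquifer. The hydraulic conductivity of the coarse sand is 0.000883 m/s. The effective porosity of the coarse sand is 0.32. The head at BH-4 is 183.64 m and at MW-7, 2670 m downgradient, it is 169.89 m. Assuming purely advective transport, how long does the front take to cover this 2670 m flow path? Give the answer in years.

5.95

Convert K: 0.000883 m/s × 86400 = 76.29 m/day.
Hydraulic gradient i = (183.64 − 169.89) / 2670 = 13.75 / 2670 = 0.005150.
Darcy flux q = K · i = 76.29 × 0.005150 = 0.3929 m/day.
Seepage velocity v = q / n_e = 0.3929 / 0.32 = 1.228 m/day.
Travel time t = L / v = 2670 / 1.228 = 2175 days = 5.954 years.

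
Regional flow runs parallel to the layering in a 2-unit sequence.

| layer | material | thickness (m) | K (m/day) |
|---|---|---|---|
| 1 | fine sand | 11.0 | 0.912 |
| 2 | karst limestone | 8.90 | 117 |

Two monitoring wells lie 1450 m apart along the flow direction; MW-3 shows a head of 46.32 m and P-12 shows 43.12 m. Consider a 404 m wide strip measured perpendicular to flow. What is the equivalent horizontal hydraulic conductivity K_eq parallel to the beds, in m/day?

52.8

Flow is parallel to layering, so each bed carries its own Darcy discharge and the transmissivities add.
Σ(K_i·b_i) = 0.912×11.0 + 117×8.90 = 1051 m²/day.
Total thickness b = 19.90 m, so K_eq = Σ(K_i·b_i)/b = 52.83 m/day.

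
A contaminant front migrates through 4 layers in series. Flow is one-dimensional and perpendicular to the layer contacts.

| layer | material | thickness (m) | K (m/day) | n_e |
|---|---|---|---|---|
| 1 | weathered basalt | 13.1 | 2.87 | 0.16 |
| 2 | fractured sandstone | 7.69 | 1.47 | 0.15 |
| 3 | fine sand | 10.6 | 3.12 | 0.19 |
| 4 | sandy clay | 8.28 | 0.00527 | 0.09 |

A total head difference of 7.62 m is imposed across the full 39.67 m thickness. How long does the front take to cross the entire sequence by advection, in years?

3.42

With flow normal to the layers, continuity requires the same specific discharge q through every layer.
Σ(b_i/K_i) = 13.1/2.87 + 7.69/1.47 + 10.6/3.12 + 8.28/0.00527 = 1584 d.
q = Δh / Σ(b_i/K_i) = 7.62 / 1584 = 0.004810 m/day.
In each layer the seepage velocity is v_i = q/n_i, so the layer transit time is t_i = b_i·n_i / q:
  layer 1 (weathered basalt): t_1 = 13.1 × 0.16 / 0.004810 = 435.8 d
  layer 2 (fractured sandstone): t_2 = 7.69 × 0.15 / 0.004810 = 239.8 d
  layer 3 (fine sand): t_3 = 10.6 × 0.19 / 0.004810 = 418.8 d
  layer 4 (sandy clay): t_4 = 8.28 × 0.09 / 0.004810 = 154.9 d
Total t = Σ t_i = 1249 days = 3.420 years.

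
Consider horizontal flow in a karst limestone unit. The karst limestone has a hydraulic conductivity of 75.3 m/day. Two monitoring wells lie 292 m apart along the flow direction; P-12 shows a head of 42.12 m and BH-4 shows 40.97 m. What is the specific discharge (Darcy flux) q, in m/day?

0.297

Hydraulic gradient i = (42.12 − 40.97) / 292 = 1.15 / 292 = 0.003938.
Specific discharge q = K · i = 75.30 × 0.003938 = 0.2966 m/day.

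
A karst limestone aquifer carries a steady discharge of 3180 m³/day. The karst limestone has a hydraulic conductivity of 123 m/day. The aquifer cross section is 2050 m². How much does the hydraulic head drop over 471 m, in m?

5.94

From Q = K·A·i, i = Q / (K·A) = 3180 / (123.0 × 2050) = 0.01261.
Head loss Δh = i · L = 0.01261 × 471 = 5.940 m.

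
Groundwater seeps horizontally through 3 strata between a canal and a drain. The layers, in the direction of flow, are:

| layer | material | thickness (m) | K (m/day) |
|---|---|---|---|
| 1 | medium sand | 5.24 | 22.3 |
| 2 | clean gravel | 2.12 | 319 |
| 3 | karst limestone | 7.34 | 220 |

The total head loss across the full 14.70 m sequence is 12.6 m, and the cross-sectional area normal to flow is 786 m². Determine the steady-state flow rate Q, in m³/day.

Flow is perpendicular to layering, so the layers act in series and the equivalent K is the thickness-weighted harmonic mean.
Total thickness L = 5.24 + 2.12 + 7.34 = 14.70 m.
Σ(b_i/K_i) = 5.24/22.3 + 2.12/319 + 7.34/220 = 0.2750 d.
K_eq = L / Σ(b_i/K_i) = 14.70 / 0.2750 = 53.46 m/day.
Q = K_eq · A · (Δh/L) = 53.46 × 786 × (12.6/14.70) = 36015 m³/day.

36000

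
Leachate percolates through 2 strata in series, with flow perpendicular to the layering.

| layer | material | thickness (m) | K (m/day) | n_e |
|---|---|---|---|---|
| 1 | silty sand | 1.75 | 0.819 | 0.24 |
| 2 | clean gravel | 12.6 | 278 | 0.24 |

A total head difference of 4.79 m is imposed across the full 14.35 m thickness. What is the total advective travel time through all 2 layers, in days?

1.57

With flow normal to the layers, continuity requires the same specific discharge q through every layer.
Σ(b_i/K_i) = 1.75/0.819 + 12.6/278 = 2.182 d.
q = Δh / Σ(b_i/K_i) = 4.79 / 2.182 = 2.195 m/day.
In each layer the seepage velocity is v_i = q/n_i, so the layer transit time is t_i = b_i·n_i / q:
  layer 1 (silty sand): t_1 = 1.75 × 0.24 / 2.195 = 0.1913 d
  layer 2 (clean gravel): t_2 = 12.6 × 0.24 / 2.195 = 1.378 d
Total t = Σ t_i = 1.569 days.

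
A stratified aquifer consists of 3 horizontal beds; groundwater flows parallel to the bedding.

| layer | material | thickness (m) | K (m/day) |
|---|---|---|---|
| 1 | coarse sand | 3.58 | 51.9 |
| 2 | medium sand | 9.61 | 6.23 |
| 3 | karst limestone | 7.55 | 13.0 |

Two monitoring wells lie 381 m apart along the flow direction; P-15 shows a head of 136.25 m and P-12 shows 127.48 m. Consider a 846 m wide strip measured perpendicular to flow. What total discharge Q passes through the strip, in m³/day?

6700

Flow is parallel to layering, so each bed carries its own Darcy discharge and the transmissivities add.
Σ(K_i·b_i) = 51.9×3.58 + 6.23×9.61 + 13.0×7.55 = 343.8 m²/day.
Hydraulic gradient i = (136.25 − 127.48) / 381 = 8.77 / 381 = 0.02302.
Q = Σ(K_i·b_i) · W · i = 343.8 × 846 × 0.02302 = 6695 m³/day.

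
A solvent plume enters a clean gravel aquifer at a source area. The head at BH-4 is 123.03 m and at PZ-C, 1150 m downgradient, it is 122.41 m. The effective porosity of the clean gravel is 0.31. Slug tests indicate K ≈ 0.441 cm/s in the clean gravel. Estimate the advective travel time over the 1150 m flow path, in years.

Convert K: 0.441 cm/s × 864 = 381.0 m/day.
Hydraulic gradient i = (123.03 − 122.41) / 1150 = 0.62 / 1150 = 0.0005391.
Darcy flux q = K · i = 381.0 × 0.0005391 = 0.2054 m/day.
Seepage velocity v = q / n_e = 0.2054 / 0.31 = 0.6627 m/day.
Travel time t = L / v = 1150 / 0.6627 = 1735 days = 4.751 years.

4.75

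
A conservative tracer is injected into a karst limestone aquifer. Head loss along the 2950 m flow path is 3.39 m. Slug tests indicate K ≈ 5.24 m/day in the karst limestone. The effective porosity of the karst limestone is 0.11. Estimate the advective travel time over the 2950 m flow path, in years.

148

Hydraulic gradient i = Δh / L = 3.39 / 2950 = 0.001149.
Darcy flux q = K · i = 5.240 × 0.001149 = 0.006022 m/day.
Seepage velocity v = q / n_e = 0.006022 / 0.11 = 0.05474 m/day.
Travel time t = L / v = 2950 / 0.05474 = 53890 days = 147.5 years.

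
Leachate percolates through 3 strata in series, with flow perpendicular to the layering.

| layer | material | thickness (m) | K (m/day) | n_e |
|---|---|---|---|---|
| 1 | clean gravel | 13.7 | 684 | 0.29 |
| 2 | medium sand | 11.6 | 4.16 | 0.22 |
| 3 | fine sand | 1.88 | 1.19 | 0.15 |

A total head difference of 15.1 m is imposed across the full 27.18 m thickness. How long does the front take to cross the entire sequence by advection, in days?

With flow normal to the layers, continuity requires the same specific discharge q through every layer.
Σ(b_i/K_i) = 13.7/684 + 11.6/4.16 + 1.88/1.19 = 4.388 d.
q = Δh / Σ(b_i/K_i) = 15.1 / 4.388 = 3.441 m/day.
In each layer the seepage velocity is v_i = q/n_i, so the layer transit time is t_i = b_i·n_i / q:
  layer 1 (clean gravel): t_1 = 13.7 × 0.29 / 3.441 = 1.155 d
  layer 2 (medium sand): t_2 = 11.6 × 0.22 / 3.441 = 0.7417 d
  layer 3 (fine sand): t_3 = 1.88 × 0.15 / 3.441 = 0.08195 d
Total t = Σ t_i = 1.978 days.

1.98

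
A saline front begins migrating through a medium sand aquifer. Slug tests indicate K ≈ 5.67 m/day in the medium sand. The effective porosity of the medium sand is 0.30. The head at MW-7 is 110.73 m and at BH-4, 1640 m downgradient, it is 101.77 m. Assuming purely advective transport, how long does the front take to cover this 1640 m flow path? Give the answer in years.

43.5

Hydraulic gradient i = (110.73 − 101.77) / 1640 = 8.96 / 1640 = 0.005463.
Darcy flux q = K · i = 5.670 × 0.005463 = 0.03098 m/day.
Seepage velocity v = q / n_e = 0.03098 / 0.30 = 0.1033 m/day.
Travel time t = L / v = 1640 / 0.1033 = 15882 days = 43.48 years.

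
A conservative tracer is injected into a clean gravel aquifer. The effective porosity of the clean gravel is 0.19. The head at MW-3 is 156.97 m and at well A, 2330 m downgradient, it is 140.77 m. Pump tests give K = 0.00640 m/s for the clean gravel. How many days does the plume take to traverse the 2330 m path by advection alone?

115

Convert K: 0.00640 m/s × 86400 = 553.0 m/day.
Hydraulic gradient i = (156.97 − 140.77) / 2330 = 16.2 / 2330 = 0.006953.
Darcy flux q = K · i = 553.0 × 0.006953 = 3.845 m/day.
Seepage velocity v = q / n_e = 3.845 / 0.19 = 20.23 m/day.
Travel time t = L / v = 2330 / 20.23 = 115.1 days.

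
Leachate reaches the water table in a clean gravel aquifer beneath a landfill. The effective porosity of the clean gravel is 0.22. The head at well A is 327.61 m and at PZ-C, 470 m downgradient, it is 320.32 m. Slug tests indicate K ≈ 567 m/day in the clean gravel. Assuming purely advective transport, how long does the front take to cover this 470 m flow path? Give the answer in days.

Hydraulic gradient i = (327.61 − 320.32) / 470 = 7.29 / 470 = 0.01551.
Darcy flux q = K · i = 567.0 × 0.01551 = 8.795 m/day.
Seepage velocity v = q / n_e = 8.795 / 0.22 = 39.98 m/day.
Travel time t = L / v = 470 / 39.98 = 11.76 days.

11.8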